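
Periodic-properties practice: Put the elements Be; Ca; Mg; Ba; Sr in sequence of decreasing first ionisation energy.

Be is in period 2, group 2; Mg is in period 3, group 2; Ca is in period 4, group 2; Sr is in period 5, group 2; Ba is in period 6, group 2.
Across a period the outer electron is held more tightly (higher IE₁); down a group it sits in a higher shell, more shielded, and comes off more easily.
All are in group 2, so first ionization energy increases up the group.
So from highest to lowest: Be > Mg > Ca > Sr > Ba.

Be > Mg > Ca > Sr > Ba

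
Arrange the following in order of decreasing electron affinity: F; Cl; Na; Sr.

Cl > F > Na > Sr

Adding an electron releases more energy for atoms nearer the top right (short of the noble gases).
These span different periods and groups, so the two trends combine.
Na > Sr: the two effects oppose for this pair; the down-group effect wins (53 vs 5 kJ/mol).
F > Na: both effects reinforce here, so F is clearly the higher of the two.
Cl > F: this pair runs against the simple trend — see the exception note.
Note the exception: Cl has a higher electron affinity than F, contrary to the simple trend — F's small 2p subshell makes the incoming electron feel strong e⁻–e⁻ repulsion, so Cl actually releases more energy on gaining an electron.
For reference (kJ/mol): F 328, Na 53, Cl 349, Sr 5.
So from highest to lowest: Cl > F > Na > Sr.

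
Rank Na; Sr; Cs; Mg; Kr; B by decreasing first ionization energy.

Kr, B, Mg, Sr, Na, Cs

B is in period 2, group 13; Na is in period 3, group 1; Mg is in period 3, group 2; Kr is in period 4, group 18; Sr is in period 5, group 2; Cs is in period 6, group 1.
First ionization energy rises across a period (greater Z_eff holds electrons more tightly) and falls down a group (valence electrons are farther from the nucleus).
Here both period and group differ, so the two effects have to be weighed against each other.
Na > Cs: they share group 1; the group trend gives Na the larger value.
Sr > Na: period and group pull opposite ways; the across-period shift dominates (550 vs 496 kJ/mol).
Mg > Sr: Mg sits above Sr in group 2, so the down-group effect alone puts Mg higher.
B > Mg: relative to Mg, both the across-period and down-group shifts push B's first ionization energy up.
Kr > B: the two effects oppose for this pair; the across-period effect wins (1351 vs 801 kJ/mol).
For reference (kJ/mol): B 801, Na 496, Mg 738, Kr 1351, Sr 550, Cs 376.
So from highest to lowest: Kr > B > Mg > Sr > Na > Cs.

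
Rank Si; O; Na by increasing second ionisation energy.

Consider each +1 ion: Si⁺ still has 3 valence electrons; O⁺ still has 5 valence electrons; Na⁺ is the bare [Ne] core.
Pulling an electron out of a noble-gas core costs far more than removing a remaining valence electron, so Na sits at the high end of IE_2.
Valence configurations: Si⁺ [Ne]3s²3p¹, O⁺ [He]2s²2p³.
Approximate IE_2 values (kJ/mol): Si 1577, O 3388, Na 4562.
Overall IE_2 order: Si < O < Na.

Si < O < Na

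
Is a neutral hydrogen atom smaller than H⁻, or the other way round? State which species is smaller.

Forming H⁻ adds 1 electron to H. More electron–electron repulsion in the same shell, with unchanged nuclear charge, lets the cloud expand.
An anion is larger than its parent atom: H⁻ > H.

H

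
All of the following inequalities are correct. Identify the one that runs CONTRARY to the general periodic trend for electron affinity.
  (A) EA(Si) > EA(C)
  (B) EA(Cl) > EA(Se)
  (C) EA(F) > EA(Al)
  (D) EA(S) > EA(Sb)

(A)

The general trend: electron affinity increases across a period and decreases down a group.
(A) Si (period 3, group 14) vs C (period 2, group 14): the stated order contradicts the simple trend.
(B) Cl (period 3, group 17) vs Se (period 4, group 16): the stated order agrees with the simple trend.
(C) F (period 2, group 17) vs Al (period 3, group 13): the stated order agrees with the simple trend.
(D) S (period 3, group 16) vs Sb (period 5, group 15): the stated order agrees with the simple trend.
The exception is (A): Si's larger, more diffuse 3p orbitals accept an added electron slightly more readily than C's compact 2p.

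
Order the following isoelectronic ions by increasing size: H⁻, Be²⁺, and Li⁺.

Be²⁺, Li⁺, H⁻

All of these have 2 electrons, so size is governed by nuclear charge alone: the more protons, the stronger the pull on the same electron cloud, and the smaller the ion.
Nuclear charges: Be²⁺ (Z=4), Li⁺ (Z=3), H⁻ (Z=1).
Smallest to largest: Be²⁺ < Li⁺ < H⁻.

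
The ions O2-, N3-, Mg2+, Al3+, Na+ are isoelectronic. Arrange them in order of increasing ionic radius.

All of these have 10 electrons, so size is governed by nuclear charge alone: the more protons, the stronger the pull on the same electron cloud, and the smaller the ion.
Nuclear charges: Al3+ (Z=13), Mg2+ (Z=12), Na+ (Z=11), O2- (Z=8), N3- (Z=7).
Smallest to largest: Al3+ < Mg2+ < Na+ < O2- < N3-.

Al3+, Mg2+, Na+, O2-, N3-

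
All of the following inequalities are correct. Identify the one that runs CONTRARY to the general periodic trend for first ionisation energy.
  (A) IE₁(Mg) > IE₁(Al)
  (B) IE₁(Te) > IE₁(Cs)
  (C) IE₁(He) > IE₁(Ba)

The general trend: first ionisation energy increases across a period and decreases down a group.
(A) Mg (period 3, group 2) vs Al (period 3, group 13): the stated order contradicts the simple trend.
(B) Te (period 5, group 16) vs Cs (period 6, group 1): the stated order agrees with the simple trend.
(C) He (period 1, group 18) vs Ba (period 6, group 2): the stated order agrees with the simple trend.
The exception is (A): Al's single 3p electron is easier to remove than one from Mg's filled 3s².

(A)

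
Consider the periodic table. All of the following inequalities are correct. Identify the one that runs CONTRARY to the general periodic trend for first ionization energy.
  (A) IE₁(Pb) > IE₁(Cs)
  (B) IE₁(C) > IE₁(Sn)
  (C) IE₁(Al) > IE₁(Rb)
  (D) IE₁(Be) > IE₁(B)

(D)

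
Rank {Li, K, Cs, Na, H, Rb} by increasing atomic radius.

H, Li, Na, K, Rb, Cs

H is in period 1, group 1; Li is in period 2, group 1; Na is in period 3, group 1; K is in period 4, group 1; Rb is in period 5, group 1; Cs is in period 6, group 1.
Radius decreases left→right (rising Z_eff, same n) and increases top→bottom (higher n).
All are in group 1, so atomic radius increases down the group.
So from smallest to largest: H < Li < Na < K < Rb < Cs.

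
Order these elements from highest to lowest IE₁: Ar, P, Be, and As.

Ar > P > As > Be

Be is in period 2, group 2; P is in period 3, group 15; Ar is in period 3, group 18; As is in period 4, group 15.
Removing the outermost electron gets harder across a period and easier down a group.
Neither a single period nor a single group — weigh both effects.
As > Be: period and group pull opposite ways; the across-period shift dominates (947 vs 900 kJ/mol).
P > As: P sits above As in group 15, so the down-group effect alone puts P higher.
Ar > P: both are in period 3; the period trend gives Ar the larger value.
For reference (kJ/mol): Be 900, P 1012, Ar 1521, As 947.
So from highest to lowest: Ar > P > As > Be.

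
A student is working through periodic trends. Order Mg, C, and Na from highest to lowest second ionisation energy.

Na, C, Mg

IE_2 is the cost of taking one more electron from the +1 cation: Mg⁺ still has 1 valence electron; C⁺ still has 3 valence electrons; Na⁺ is the bare [Ne] core.
Breaking into a closed-shell core is much more expensive than removing a leftover valence electron — Na has the largest IE_2 here.
Valence configurations: Mg⁺ [Ne]3s¹, C⁺ [He]2s²2p¹.
Approximate IE_2 values (kJ/mol): Mg 1451, C 2353, Na 4562.
So the second ionization energies run Mg < C < Na.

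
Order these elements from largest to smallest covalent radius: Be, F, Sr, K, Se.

K > Sr > Se > Be > F

Across a period the added protons contract the valence shell; down a group each new principal shell makes the atom larger.
Here both period and group differ, so the two effects have to be weighed against each other.
Be > F: Be lies to the left of F in period 2, so the across-period effect alone puts Be larger.
Se > Be: period and group pull opposite ways; the down-group shift dominates (116 vs 102 pm).
Sr > Se: relative to Se, both the across-period and down-group shifts push Sr's atomic radius up.
K > Sr: period and group pull opposite ways; the across-period shift dominates (196 vs 185 pm).
For reference (pm): Be 102, F 64, K 196, Se 116, Sr 185.
So from largest to smallest: K > Sr > Se > Be > F.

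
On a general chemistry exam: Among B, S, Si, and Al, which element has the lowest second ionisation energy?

Consider each +1 ion: B⁺ still has 2 valence electrons; S⁺ still has 5 valence electrons; Si⁺ still has 3 valence electrons; Al⁺ still has 2 valence electrons.
All are still removing valence electrons, so compare the +1 ions as you would atoms: IE_2 generally rises across a period (higher Z_eff) and falls down a group (larger shell), subject to the usual subshell exceptions.
Valence configurations: B⁺ [He]2s², S⁺ [Ne]3s²3p³, Si⁺ [Ne]3s²3p¹, Al⁺ [Ne]3s².
Si⁺ loses a lone 3p electron whereas Al⁺ must break into a filled 3s² pair, so IE_2(Al) > IE_2(Si) even though Si has the higher nuclear charge.
The numbers (kJ/mol): B 2427, S 2252, Si 1577, Al 1817.
Putting it together, IE_2: Si < Al < S < B.

Si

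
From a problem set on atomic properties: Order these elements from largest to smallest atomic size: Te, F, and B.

Te > B > F

Moving right in a period, electrons are added to the same shell under a stronger nuclear pull, so atoms get smaller; moving down, a new shell is opened and atoms get larger.
Here both period and group differ, so the two effects have to be weighed against each other.
B > F: both are in period 2; the period trend gives B the larger value.
Te > B: the two effects oppose for this pair; the down-group effect wins (136 vs 85 pm).
Approximate values (pm): B 85, F 64, Te 136.
So from largest to smallest: Te > B > F.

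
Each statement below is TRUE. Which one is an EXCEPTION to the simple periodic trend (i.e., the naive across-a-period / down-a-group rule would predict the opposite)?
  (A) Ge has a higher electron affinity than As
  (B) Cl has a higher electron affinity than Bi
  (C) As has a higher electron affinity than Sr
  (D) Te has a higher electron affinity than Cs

(A)

The general trend: electron affinity increases across a period and decreases down a group.
(A) Ge (period 4, group 14) vs As (period 4, group 15): the stated order contradicts the simple trend.
(B) Cl (period 3, group 17) vs Bi (period 6, group 15): the stated order agrees with the simple trend.
(C) As (period 4, group 15) vs Sr (period 5, group 2): the stated order agrees with the simple trend.
(D) Te (period 5, group 16) vs Cs (period 6, group 1): the stated order agrees with the simple trend.
The exception is (A): adding an electron to As's half-filled 4p³ is unfavourable, so Ge (4p²) has the more exothermic EA.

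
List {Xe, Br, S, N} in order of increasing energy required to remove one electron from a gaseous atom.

S, Br, Xe, N

N is in period 2, group 15; S is in period 3, group 16; Br is in period 4, group 17; Xe is in period 5, group 18.
Removing the outermost electron gets harder across a period and easier down a group.
These sit on a diagonal, where the across-period and down-group effects partly cancel.
Br > S: period and group pull opposite ways; the across-period shift dominates (1140 vs 1000 kJ/mol).
Xe > Br: period and group pull opposite ways; the across-period shift dominates (1170 vs 1140 kJ/mol).
N > Xe: the two effects oppose for this pair; the down-group effect wins (1402 vs 1170 kJ/mol).
For reference (kJ/mol): N 1402, S 1000, Br 1140, Xe 1170.
So from lowest to highest: S < Br < Xe < N.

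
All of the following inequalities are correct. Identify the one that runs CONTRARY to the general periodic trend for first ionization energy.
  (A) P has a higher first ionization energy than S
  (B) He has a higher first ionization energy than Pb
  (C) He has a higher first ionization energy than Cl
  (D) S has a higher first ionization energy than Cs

The general trend: first ionization energy increases across a period and decreases down a group.
(A) P (period 3, group 15) vs S (period 3, group 16): the stated order contradicts the simple trend.
(B) He (period 1, group 18) vs Pb (period 6, group 14): the stated order agrees with the simple trend.
(C) He (period 1, group 18) vs Cl (period 3, group 17): the stated order agrees with the simple trend.
(D) S (period 3, group 16) vs Cs (period 6, group 1): the stated order agrees with the simple trend.
The exception is (A): S (3p⁴) ionizes more easily than half-filled P (3p³) because the paired 3p electron in S is pushed out by e⁻–e⁻ repulsion.

(A)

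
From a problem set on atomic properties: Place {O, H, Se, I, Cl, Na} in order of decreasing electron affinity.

H is in period 1, group 1; O is in period 2, group 16; Na is in period 3, group 1; Cl is in period 3, group 17; Se is in period 4, group 16; I is in period 5, group 17.
Adding an electron releases more energy for atoms nearer the top right (short of the noble gases).
These span different periods and groups, so the two trends combine.
H > Na: they share group 1; the group trend gives H the larger value.
O > H: period and group pull opposite ways; the across-period shift dominates (141 vs 73 kJ/mol).
Se > O: this pair runs against the simple trend — see the exception note.
I > Se: period and group pull opposite ways; the across-period shift dominates (295 vs 195 kJ/mol).
Cl > I: they share group 17; the group trend gives Cl the larger value.
Note the exception: Se has a higher electron affinity than O, contrary to the simple trend — O's compact 2p subshell gives strong electron–electron repulsion on the added electron.
Tabulated electron affinity (kJ/mol): H 73, O 141, Na 53, Cl 349, Se 195, I 295.
So from highest to lowest: Cl > I > Se > O > H > Na.

Cl, I, Se, O, H, Na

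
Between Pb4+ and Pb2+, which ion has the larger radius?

Both ions have Z = 82 protons, but Pb4+ has lost more electrons, so its remaining electrons feel a larger effective nuclear charge per electron and are pulled in more tightly.
Higher positive charge → smaller ion, so Pb2+ > Pb4+.

Pb2+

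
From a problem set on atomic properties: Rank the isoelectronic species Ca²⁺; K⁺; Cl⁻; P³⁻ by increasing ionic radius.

Ca²⁺, K⁺, Cl⁻, P³⁻

All of these have 18 electrons, so size is governed by nuclear charge alone: the more protons, the stronger the pull on the same electron cloud, and the smaller the ion.
Nuclear charges: Ca²⁺ (Z=20), K⁺ (Z=19), Cl⁻ (Z=17), P³⁻ (Z=15).
Smallest to largest: Ca²⁺ < K⁺ < Cl⁻ < P³⁻.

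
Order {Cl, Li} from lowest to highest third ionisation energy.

Cl < Li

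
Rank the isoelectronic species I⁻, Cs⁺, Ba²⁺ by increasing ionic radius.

All of these have 54 electrons, so size is governed by nuclear charge alone: the more protons, the stronger the pull on the same electron cloud, and the smaller the ion.
Nuclear charges: Ba²⁺ (Z=56), Cs⁺ (Z=55), I⁻ (Z=53).
Smallest to largest: Ba²⁺ < Cs⁺ < I⁻.

Ba²⁺, Cs⁺, I⁻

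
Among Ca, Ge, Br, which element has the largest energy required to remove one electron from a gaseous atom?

Br

Ca is in period 4, group 2; Ge is in period 4, group 14; Br is in period 4, group 17.
Across a period the outer electron is held more tightly (higher IE₁); down a group it sits in a higher shell, more shielded, and comes off more easily.
All lie in period 4, so first ionization energy increases left to right.
The largest energy required to remove one electron from a gaseous atom among these belongs to Br.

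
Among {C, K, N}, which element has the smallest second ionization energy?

C

Consider each +1 ion: C⁺ still has 3 valence electrons; K⁺ is the bare [Ar] core; N⁺ still has 4 valence electrons.
Breaking into a closed-shell core is much more expensive than removing a leftover valence electron — K has the largest IE_2 here.
Valence configurations: C⁺ [He]2s²2p¹, N⁺ [He]2s²2p².
The numbers (kJ/mol): C 2353, K 3052, N 2856.
So the second ionization energies run C < N < K.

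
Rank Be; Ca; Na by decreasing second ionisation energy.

Consider each +1 ion: Be⁺ still has 1 valence electron; Ca⁺ still has 1 valence electron; Na⁺ is the bare [Ne] core.
Breaking into a closed-shell core is much more expensive than removing a leftover valence electron — Na has the largest IE_2 here.
Valence configurations: Be⁺ [He]2s¹, Ca⁺ [Ar]4s¹.
Tabulated IE_2 (kJ/mol): Be 1757, Ca 1145, Na 4562.
Putting it together, IE_2: Ca < Be < Na.

Na > Be > Ca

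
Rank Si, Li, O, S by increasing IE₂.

Si, S, O, Li

The second ionization energy removes an electron from the +1 ion. For each element: Si⁺ still has 3 valence electrons; Li⁺ is the bare [He] core; O⁺ still has 5 valence electrons; S⁺ still has 5 valence electrons.
Pulling an electron out of a noble-gas core costs far more than removing a remaining valence electron, so Li sits at the high end of IE_2.
Valence configurations: Si⁺ [Ne]3s²3p¹, O⁺ [He]2s²2p³, S⁺ [Ne]3s²3p³.
The numbers (kJ/mol): Si 1577, Li 7298, O 3388, S 2252.
Overall IE_2 order: Si < S < O < Li.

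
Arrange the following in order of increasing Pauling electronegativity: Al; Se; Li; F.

Electronegativity increases across a period and decreases down a group, tracking effective nuclear charge and atomic size.
Here both period and group differ, so the two effects have to be weighed against each other.
Al > Li: period and group pull opposite ways; the across-period shift dominates (1.61 vs 0.98).
Se > Al: period and group pull opposite ways; the across-period shift dominates (2.55 vs 1.61).
F > Se: both effects reinforce here, so F is clearly the higher of the two.
Tabulated electronegativity (Pauling): Li 0.98, F 3.98, Al 1.61, Se 2.55.
So from lowest to highest: Li < Al < Se < F.

Li < Al < Se < F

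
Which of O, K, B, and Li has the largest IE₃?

Li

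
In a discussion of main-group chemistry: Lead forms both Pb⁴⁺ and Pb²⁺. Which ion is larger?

Both ions have Z = 82 protons, but Pb⁴⁺ has lost more electrons, so its remaining electrons feel a larger effective nuclear charge per electron and are pulled in more tightly.
Higher positive charge → smaller ion, so Pb²⁺ > Pb⁴⁺.

Pb²⁺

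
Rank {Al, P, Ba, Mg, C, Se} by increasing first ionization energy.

Ba < Al < Mg < Se < P < C

C is in period 2, group 14; Mg is in period 3, group 2; Al is in period 3, group 13; P is in period 3, group 15; Se is in period 4, group 16; Ba is in period 6, group 2.
Removing the outermost electron gets harder across a period and easier down a group.
Here both period and group differ, so the two effects have to be weighed against each other.
Al > Ba: both effects reinforce here, so Al is clearly the higher of the two.
Mg > Al: this pair runs against the simple trend — see the exception note.
Se > Mg: the two effects oppose for this pair; the across-period effect wins (941 vs 738 kJ/mol).
P > Se: the two effects oppose for this pair; the down-group effect wins (1012 vs 941 kJ/mol).
C > P: the two effects oppose for this pair; the down-group effect wins (1086 vs 1012 kJ/mol).
Note the exception: Mg has a higher first ionization energy than Al, contrary to the simple trend — Al's single 3p electron is easier to remove than one from Mg's filled 3s².
Approximate values (kJ/mol): C 1086, Mg 738, Al 578, P 1012, Se 941, Ba 503.
So from lowest to highest: Ba < Al < Mg < Se < P < C.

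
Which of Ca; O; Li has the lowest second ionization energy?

Ca

Consider each +1 ion: Ca⁺ still has 1 valence electron; O⁺ still has 5 valence electrons; Li⁺ is the bare [He] core.
Breaking into a closed-shell core is much more expensive than removing a leftover valence electron — Li has the largest IE_2 here.
Valence configurations: Ca⁺ [Ar]4s¹, O⁺ [He]2s²2p³.
The numbers (kJ/mol): Ca 1145, O 3388, Li 7298.
Putting it together, IE_2: Ca < O < Li.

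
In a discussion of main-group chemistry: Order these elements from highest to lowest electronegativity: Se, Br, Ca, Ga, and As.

Br, Se, As, Ga, Ca

Ca is in period 4, group 2; Ga is in period 4, group 13; As is in period 4, group 15; Se is in period 4, group 16; Br is in period 4, group 17.
Smaller atoms with higher effective nuclear charge are more electronegative.
All lie in period 4, so electronegativity increases left to right.
So from highest to lowest: Br > Se > As > Ga > Ca.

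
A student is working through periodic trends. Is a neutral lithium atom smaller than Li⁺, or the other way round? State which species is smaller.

Li⁺

Forming Li⁺ removes 1 electron from Li. Fewer electrons for the same nuclear charge means less shielding and a higher Z_eff on the remaining electrons, and for main-group metals the entire outer shell is lost.
A cation is smaller than its parent atom: Li⁺ < Li.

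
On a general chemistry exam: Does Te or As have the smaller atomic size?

As

Moving right in a period, electrons are added to the same shell under a stronger nuclear pull, so atoms get smaller; moving down, a new shell is opened and atoms get larger.
These sit on a diagonal, where the across-period and down-group effects partly cancel.
Te > As: the two effects oppose for this pair; the down-group effect wins (136 vs 121 pm).
Approximate values (pm): As 121, Te 136.
So As has the smaller atomic size (As < Te).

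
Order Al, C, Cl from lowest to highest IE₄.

After 3 electrons have been removed, what remains? Al³⁺ is the bare [Ne] core; C³⁺ still has 1 valence electron; Cl³⁺ still has 4 valence electrons.
Core electrons are held far more tightly than valence electrons, so Al tops the IE_4 order.
Valence configurations: C³⁺ [He]2s¹, Cl³⁺ [Ne]3s²3p².
Tabulated IE_4 (kJ/mol): Al 11577, C 6223, Cl 5159.
Hence IE_4: Cl < C < Al.

Cl < C < Al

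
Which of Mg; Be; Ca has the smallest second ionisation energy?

Ca

The second ionization energy removes an electron from the +1 ion. For each element: Mg⁺ still has 1 valence electron; Be⁺ still has 1 valence electron; Ca⁺ still has 1 valence electron.
All are still removing valence electrons, so compare the +1 ions as you would atoms: IE_2 generally rises across a period (higher Z_eff) and falls down a group (larger shell), subject to the usual subshell exceptions.
Valence configurations: Mg⁺ [Ne]3s¹, Be⁺ [He]2s¹, Ca⁺ [Ar]4s¹.
Tabulated IE_2 (kJ/mol): Mg 1451, Be 1757, Ca 1145.
Putting it together, IE_2: Ca < Mg < Be.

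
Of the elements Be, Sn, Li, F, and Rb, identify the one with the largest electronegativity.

F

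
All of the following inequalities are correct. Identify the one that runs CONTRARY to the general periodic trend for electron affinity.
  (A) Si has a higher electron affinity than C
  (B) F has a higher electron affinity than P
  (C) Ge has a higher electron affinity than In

(A)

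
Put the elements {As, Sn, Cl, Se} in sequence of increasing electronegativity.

Sn < As < Se < Cl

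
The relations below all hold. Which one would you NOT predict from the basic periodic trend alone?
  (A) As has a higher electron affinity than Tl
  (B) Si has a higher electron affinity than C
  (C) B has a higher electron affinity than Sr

(B)

The general trend: electron affinity increases across a period and decreases down a group.
(A) As (period 4, group 15) vs Tl (period 6, group 13): the stated order agrees with the simple trend.
(B) Si (period 3, group 14) vs C (period 2, group 14): the stated order contradicts the simple trend.
(C) B (period 2, group 13) vs Sr (period 5, group 2): the stated order agrees with the simple trend.
The exception is (B): Si's larger, more diffuse 3p orbitals accept an added electron slightly more readily than C's compact 2p.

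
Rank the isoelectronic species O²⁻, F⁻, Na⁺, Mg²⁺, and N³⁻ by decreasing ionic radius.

N³⁻ > O²⁻ > F⁻ > Na⁺ > Mg²⁺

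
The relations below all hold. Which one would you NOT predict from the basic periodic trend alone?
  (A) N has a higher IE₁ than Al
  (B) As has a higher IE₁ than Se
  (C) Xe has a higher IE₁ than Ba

The general trend: IE₁ increases across a period and decreases down a group.
(A) N (period 2, group 15) vs Al (period 3, group 13): the stated order agrees with the simple trend.
(B) As (period 4, group 15) vs Se (period 4, group 16): the stated order contradicts the simple trend.
(C) Xe (period 5, group 18) vs Ba (period 6, group 2): the stated order agrees with the simple trend.
The exception is (B): Se (4p⁴) ionizes more easily than half-filled As (4p³).

(B)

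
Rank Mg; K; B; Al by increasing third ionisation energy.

Al < B < K < Mg

After 2 electrons have been removed, what remains? Mg²⁺ is the bare [Ne] core; K²⁺ is already 1 electron into the core; B²⁺ still has 1 valence electron; Al²⁺ still has 1 valence electron.
Core electrons are held far more tightly than valence electrons, so K and Mg top the IE_3 order.
Valence configurations: B²⁺ [He]2s¹, Al²⁺ [Ne]3s¹.
Tabulated IE_3 (kJ/mol): Mg 7733, K 4420, B 3660, Al 2745.
Putting it together, IE_3: Al < B < K < Mg.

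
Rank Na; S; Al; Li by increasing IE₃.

Al < S < Na < Li

The third ionization energy removes an electron from the +2 ion. For each element: Na²⁺ is already 1 electron into the core; S²⁺ still has 4 valence electrons; Al²⁺ still has 1 valence electron; Li²⁺ is already 1 electron into the core.
Breaking into a closed-shell core is much more expensive than removing a leftover valence electron — Na and Li have the largest IE_3 here.
Valence configurations: S²⁺ [Ne]3s²3p², Al²⁺ [Ne]3s¹.
Approximate IE_3 values (kJ/mol): Na 6910, S 3357, Al 2745, Li 11815.
Putting it together, IE_3: Al < S < Na < Li.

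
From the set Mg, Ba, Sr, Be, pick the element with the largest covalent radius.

Be is in period 2, group 2; Mg is in period 3, group 2; Sr is in period 5, group 2; Ba is in period 6, group 2.
Across a period the added protons contract the valence shell; down a group each new principal shell makes the atom larger.
All are in group 2, so atomic radius increases down the group.
The largest covalent radius among these belongs to Ba.

Ba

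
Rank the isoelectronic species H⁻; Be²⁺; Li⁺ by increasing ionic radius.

Be²⁺ < Li⁺ < H⁻

All of these have 2 electrons, so size is governed by nuclear charge alone: the more protons, the stronger the pull on the same electron cloud, and the smaller the ion.
Nuclear charges: Be²⁺ (Z=4), Li⁺ (Z=3), H⁻ (Z=1).
Smallest to largest: Be²⁺ < Li⁺ < H⁻.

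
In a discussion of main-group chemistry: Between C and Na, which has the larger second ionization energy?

Na

After 1 electron has been removed, what remains? C⁺ still has 3 valence electrons; Na⁺ is the bare [Ne] core.
Core electrons are held far more tightly than valence electrons, so Na tops the IE_2 order.
The numbers (kJ/mol): C 2353, Na 4562.
Overall IE_2 order: C < Na.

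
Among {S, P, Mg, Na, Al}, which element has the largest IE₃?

Consider each +2 ion: S²⁺ still has 4 valence electrons; P²⁺ still has 3 valence electrons; Mg²⁺ is the bare [Ne] core; Na²⁺ is already 1 electron into the core; Al²⁺ still has 1 valence electron.
Pulling an electron out of a noble-gas core costs far more than removing a remaining valence electron, so Na and Mg sit at the high end of IE_3.
Valence configurations: S²⁺ [Ne]3s²3p², P²⁺ [Ne]3s²3p¹, Al²⁺ [Ne]3s¹.
The numbers (kJ/mol): S 3357, P 2914, Mg 7733, Na 6910, Al 2745.
Hence IE_3: Al < P < S < Na < Mg.

Mg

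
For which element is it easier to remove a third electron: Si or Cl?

The third ionization energy removes an electron from the +2 ion. For each element: Si²⁺ still has 2 valence electrons; Cl²⁺ still has 5 valence electrons.
All are still removing valence electrons, so compare the +2 ions as you would atoms: IE_3 generally rises across a period (higher Z_eff) and falls down a group (larger shell), subject to the usual subshell exceptions.
Valence configurations: Si²⁺ [Ne]3s², Cl²⁺ [Ne]3s²3p³.
Approximate IE_3 values (kJ/mol): Si 3232, Cl 3822.
Hence IE_3: Si < Cl.

Si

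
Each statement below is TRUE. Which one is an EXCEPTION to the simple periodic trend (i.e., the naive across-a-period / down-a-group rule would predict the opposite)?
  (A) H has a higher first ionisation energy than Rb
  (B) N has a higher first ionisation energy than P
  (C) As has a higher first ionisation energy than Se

The general trend: first ionisation energy increases across a period and decreases down a group.
(A) H (period 1, group 1) vs Rb (period 5, group 1): the stated order agrees with the simple trend.
(B) N (period 2, group 15) vs P (period 3, group 15): the stated order agrees with the simple trend.
(C) As (period 4, group 15) vs Se (period 4, group 16): the stated order contradicts the simple trend.
The exception is (C): Se (4p⁴) ionizes more easily than half-filled As (4p³).

(C)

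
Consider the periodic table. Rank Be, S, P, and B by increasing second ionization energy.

Consider each +1 ion: Be⁺ still has 1 valence electron; S⁺ still has 5 valence electrons; P⁺ still has 4 valence electrons; B⁺ still has 2 valence electrons.
All are still removing valence electrons, so compare the +1 ions as you would atoms: IE_2 generally rises across a period (higher Z_eff) and falls down a group (larger shell), subject to the usual subshell exceptions.
Valence configurations: Be⁺ [He]2s¹, S⁺ [Ne]3s²3p³, P⁺ [Ne]3s²3p², B⁺ [He]2s².
Tabulated IE_2 (kJ/mol): Be 1757, S 2252, P 1907, B 2427.
Putting it together, IE_2: Be < P < S < B.

Be < P < S < B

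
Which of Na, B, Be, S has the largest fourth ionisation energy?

B

After 3 electrons have been removed, what remains? Na³⁺ is already 2 electrons into the core; B³⁺ is the bare [He] core; Be³⁺ is already 1 electron into the core; S³⁺ still has 3 valence electrons.
Core electrons are held far more tightly than valence electrons, so Na, Be and B top the IE_4 order.
The numbers (kJ/mol): Na 9543, B 25026, Be 21007, S 4556.
Overall IE_4 order: S < Na < Be < B.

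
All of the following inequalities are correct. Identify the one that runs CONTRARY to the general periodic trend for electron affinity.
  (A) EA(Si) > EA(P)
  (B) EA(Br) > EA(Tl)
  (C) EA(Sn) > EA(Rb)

The general trend: electron affinity increases across a period and decreases down a group.
(A) Si (period 3, group 14) vs P (period 3, group 15): the stated order contradicts the simple trend.
(B) Br (period 4, group 17) vs Tl (period 6, group 13): the stated order agrees with the simple trend.
(C) Sn (period 5, group 14) vs Rb (period 5, group 1): the stated order agrees with the simple trend.
The exception is (A): adding an electron to P's half-filled 3p³ is unfavourable, so Si (3p²) has the more exothermic EA.

(A)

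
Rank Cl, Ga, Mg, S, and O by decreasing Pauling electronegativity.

O is in period 2, group 16; Mg is in period 3, group 2; S is in period 3, group 16; Cl is in period 3, group 17; Ga is in period 4, group 13.
Electronegativity increases across a period and decreases down a group, tracking effective nuclear charge and atomic size.
These span different periods and groups, so the two trends combine.
Ga > Mg: the two effects oppose for this pair; the across-period effect wins (1.81 vs 1.31).
S > Ga: both effects reinforce here, so S is clearly the higher of the two.
Cl > S: both are in period 3; the period trend gives Cl the larger value.
O > Cl: the two effects oppose for this pair; the down-group effect wins (3.44 vs 3.16).
For reference (Pauling): O 3.44, Mg 1.31, S 2.58, Cl 3.16, Ga 1.81.
So from highest to lowest: O > Cl > S > Ga > Mg.

O, Cl, S, Ga, Mg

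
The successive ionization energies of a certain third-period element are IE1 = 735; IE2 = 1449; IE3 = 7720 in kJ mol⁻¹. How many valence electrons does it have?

Look for the largest jump between consecutive ionization energies: IE3/IE2 ≈ 5.3, far larger than any earlier ratio.
That jump marks the point where a core electron is being removed. So the atom has 2 valence electrons.

2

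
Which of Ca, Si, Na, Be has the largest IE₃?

Be

IE_3 is the cost of taking one more electron from the +2 cation: Ca²⁺ is the bare [Ar] core; Si²⁺ still has 2 valence electrons; Na²⁺ is already 1 electron into the core; Be²⁺ is the bare [He] core.
Core electrons are held far more tightly than valence electrons, so Ca, Na and Be top the IE_3 order.
Approximate IE_3 values (kJ/mol): Ca 4912, Si 3232, Na 6910, Be 14849.
Putting it together, IE_3: Si < Ca < Na < Be.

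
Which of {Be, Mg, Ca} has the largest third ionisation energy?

Be

The third ionization energy removes an electron from the +2 ion. For each element: Be²⁺ is the bare [He] core; Mg²⁺ is the bare [Ne] core; Ca²⁺ is the bare [Ar] core.
All of these are removing an electron from a noble-gas core or deeper; the smaller core (lower principal quantum number) is held far more tightly, and within a period the higher nuclear charge binds the same core more tightly.
Tabulated IE_3 (kJ/mol): Be 14849, Mg 7733, Ca 4912.
Putting it together, IE_3: Ca < Mg < Be.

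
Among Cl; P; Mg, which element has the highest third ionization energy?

Consider each +2 ion: Cl²⁺ still has 5 valence electrons; P²⁺ still has 3 valence electrons; Mg²⁺ is the bare [Ne] core.
Core electrons are held far more tightly than valence electrons, so Mg tops the IE_3 order.
Valence configurations: Cl²⁺ [Ne]3s²3p³, P²⁺ [Ne]3s²3p¹.
Tabulated IE_3 (kJ/mol): Cl 3822, P 2914, Mg 7733.
Overall IE_3 order: P < Cl < Mg.

Mg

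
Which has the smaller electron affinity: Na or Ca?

Na is in period 3, group 1; Ca is in period 4, group 2.
EA tends to increase across a period and decrease down a group, though the pattern is less regular than for IE or radius.
A diagonal step moves right (one effect) and down (the opposite effect) at once.
Na > Ca: period and group pull opposite ways; the down-group shift dominates (53 vs 2 kJ/mol).
Tabulated electron affinity (kJ/mol): Na 53, Ca 2.
So Ca has the smaller electron affinity (Ca < Na).

Ca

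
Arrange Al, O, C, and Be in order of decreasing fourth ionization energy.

Be > Al > O > C

IE_4 is the cost of taking one more electron from the +3 cation: Al³⁺ is the bare [Ne] core; O³⁺ still has 3 valence electrons; C³⁺ still has 1 valence electron; Be³⁺ is already 1 electron into the core.
Breaking into a closed-shell core is much more expensive than removing a leftover valence electron — Al and Be have the largest IE_4 here.
Valence configurations: O³⁺ [He]2s²2p¹, C³⁺ [He]2s¹.
The numbers (kJ/mol): Al 11577, O 7469, C 6223, Be 21007.
Hence IE_4: C < O < Al < Be.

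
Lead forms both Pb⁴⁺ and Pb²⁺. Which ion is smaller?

Pb⁴⁺

Both ions have Z = 82 protons, but Pb⁴⁺ has lost more electrons, so its remaining electrons feel a larger effective nuclear charge per electron and are pulled in more tightly.
Higher positive charge → smaller ion, so Pb²⁺ > Pb⁴⁺.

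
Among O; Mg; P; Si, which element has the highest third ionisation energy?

After 2 electrons have been removed, what remains? O²⁺ still has 4 valence electrons; Mg²⁺ is the bare [Ne] core; P²⁺ still has 3 valence electrons; Si²⁺ still has 2 valence electrons.
Pulling an electron out of a noble-gas core costs far more than removing a remaining valence electron, so Mg sits at the high end of IE_3.
Valence configurations: O²⁺ [He]2s²2p², P²⁺ [Ne]3s²3p¹, Si²⁺ [Ne]3s².
P²⁺ loses a lone 3p electron whereas Si²⁺ must break into a filled 3s² pair, so IE_3(Si) > IE_3(P) even though P has the higher nuclear charge.
Approximate IE_3 values (kJ/mol): O 5300, Mg 7733, P 2914, Si 3232.
So the third ionization energies run P < Si < O < Mg.

Mg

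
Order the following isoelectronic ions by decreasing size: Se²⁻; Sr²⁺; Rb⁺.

Se²⁻ > Rb⁺ > Sr²⁺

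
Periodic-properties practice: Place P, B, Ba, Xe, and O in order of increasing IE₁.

Ba, B, P, Xe, O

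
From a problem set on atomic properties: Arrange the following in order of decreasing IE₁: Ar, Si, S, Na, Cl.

Ar > Cl > S > Si > Na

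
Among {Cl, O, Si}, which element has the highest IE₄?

O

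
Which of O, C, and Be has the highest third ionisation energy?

Be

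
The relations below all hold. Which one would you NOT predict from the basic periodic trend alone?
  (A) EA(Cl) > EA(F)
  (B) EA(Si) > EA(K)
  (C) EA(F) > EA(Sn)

(A)

The general trend: electron affinity increases across a period and decreases down a group.
(A) Cl (period 3, group 17) vs F (period 2, group 17): the stated order contradicts the simple trend.
(B) Si (period 3, group 14) vs K (period 4, group 1): the stated order agrees with the simple trend.
(C) F (period 2, group 17) vs Sn (period 5, group 14): the stated order agrees with the simple trend.
The exception is (A): F's small 2p subshell makes the incoming electron feel strong e⁻–e⁻ repulsion, so Cl actually releases more energy on gaining an electron.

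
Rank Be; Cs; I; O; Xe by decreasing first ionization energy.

O > Xe > I > Be > Cs

Be is in period 2, group 2; O is in period 2, group 16; I is in period 5, group 17; Xe is in period 5, group 18; Cs is in period 6, group 1.
Across a period the outer electron is held more tightly (higher IE₁); down a group it sits in a higher shell, more shielded, and comes off more easily.
Neither a single period nor a single group — weigh both effects.
Be > Cs: relative to Cs, both the across-period and down-group shifts push Be's first ionization energy up.
I > Be: the two effects oppose for this pair; the across-period effect wins (1008 vs 900 kJ/mol).
Xe > I: Xe lies to the right of I in period 5, so the across-period effect alone puts Xe higher.
O > Xe: period and group pull opposite ways; the down-group shift dominates (1314 vs 1170 kJ/mol).
Tabulated first ionization energy (kJ/mol): Be 900, O 1314, I 1008, Xe 1170, Cs 376.
So from highest to lowest: O > Xe > I > Be > Cs.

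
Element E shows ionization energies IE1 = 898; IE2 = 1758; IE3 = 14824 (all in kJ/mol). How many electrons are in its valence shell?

Look for the largest jump between consecutive ionization energies: IE3/IE2 ≈ 8.4, far larger than any earlier ratio.
That jump marks the point where a core electron is being removed. So the atom has 2 valence electrons.

2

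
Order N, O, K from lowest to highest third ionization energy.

K, N, O

Consider each +2 ion: N²⁺ still has 3 valence electrons; O²⁺ still has 4 valence electrons; K²⁺ is already 1 electron into the core.
Usually core removal costs more than valence removal, but here the competition is close: a tightly held n=2 valence electron can cost more to remove than an n=3 core electron, so the actual values have to decide it.
Valence configurations: N²⁺ [He]2s²2p¹, O²⁺ [He]2s²2p².
The numbers (kJ/mol): N 4578, O 5300, K 4420.
Putting it together, IE_3: K < N < O.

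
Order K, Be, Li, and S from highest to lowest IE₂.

After 1 electron has been removed, what remains? K⁺ is the bare [Ar] core; Be⁺ still has 1 valence electron; Li⁺ is the bare [He] core; S⁺ still has 5 valence electrons.
Pulling an electron out of a noble-gas core costs far more than removing a remaining valence electron, so K and Li sit at the high end of IE_2.
Valence configurations: Be⁺ [He]2s¹, S⁺ [Ne]3s²3p³.
The numbers (kJ/mol): K 3052, Be 1757, Li 7298, S 2252.
Hence IE_2: Be < S < K < Li.

Li, K, S, Be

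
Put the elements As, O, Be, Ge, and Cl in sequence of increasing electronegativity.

Be < Ge < As < Cl < O

Be is in period 2, group 2; O is in period 2, group 16; Cl is in period 3, group 17; Ge is in period 4, group 14; As is in period 4, group 15.
EN rises left→right (higher Z_eff, smaller atoms) and falls top→bottom (larger, more shielded atoms).
Neither a single period nor a single group — weigh both effects.
Ge > Be: the two effects oppose for this pair; the across-period effect wins (2.01 vs 1.57).
As > Ge: both are in period 4; the period trend gives As the larger value.
Cl > As: both effects reinforce here, so Cl is clearly the higher of the two.
O > Cl: the two effects oppose for this pair; the down-group effect wins (3.44 vs 3.16).
For reference (Pauling): Be 1.57, O 3.44, Cl 3.16, Ge 2.01, As 2.18.
So from lowest to highest: Be < Ge < As < Cl < O.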